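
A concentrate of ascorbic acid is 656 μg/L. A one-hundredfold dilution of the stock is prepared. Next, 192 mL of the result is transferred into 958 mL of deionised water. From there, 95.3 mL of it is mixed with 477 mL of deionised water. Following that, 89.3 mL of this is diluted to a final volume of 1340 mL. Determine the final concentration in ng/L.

12.2 ng/L

Overall dilution factor = 100 × 5.990 × 6.005 × 15.01 = 5.40 × 10⁴.
656 μg/L / 5.40 × 10⁴ = 0.0122 μg/L = 12.2 ng/L.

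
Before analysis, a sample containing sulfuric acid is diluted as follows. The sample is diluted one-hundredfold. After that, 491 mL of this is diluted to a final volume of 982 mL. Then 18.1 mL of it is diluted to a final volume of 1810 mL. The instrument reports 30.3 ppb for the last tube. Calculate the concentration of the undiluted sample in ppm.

Overall dilution factor = 100 × 2 × 100 = 2.00 × 10⁴.
Original = 30.3 ppb × 2.00 × 10⁴ = 6.06 × 10⁵ ppb = 606 ppm.

606 ppm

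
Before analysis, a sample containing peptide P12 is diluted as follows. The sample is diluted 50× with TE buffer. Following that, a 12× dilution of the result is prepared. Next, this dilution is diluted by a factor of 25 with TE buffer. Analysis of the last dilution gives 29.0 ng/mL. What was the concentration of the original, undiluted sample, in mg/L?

435 mg/L

Overall dilution factor = 50 × 12 × 25 = 1.50 × 10⁴.
Original = 29.0 ng/mL × 1.50 × 10⁴ = 4.35 × 10⁵ ng/mL = 435 mg/L.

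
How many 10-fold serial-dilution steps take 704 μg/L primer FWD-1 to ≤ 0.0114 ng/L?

Need 10ⁿ ≥ 6.18 × 10⁷, so n ≥ log(6.18 × 10⁷)/log(10) = 7.79.
Minimum whole steps: n = 8.

8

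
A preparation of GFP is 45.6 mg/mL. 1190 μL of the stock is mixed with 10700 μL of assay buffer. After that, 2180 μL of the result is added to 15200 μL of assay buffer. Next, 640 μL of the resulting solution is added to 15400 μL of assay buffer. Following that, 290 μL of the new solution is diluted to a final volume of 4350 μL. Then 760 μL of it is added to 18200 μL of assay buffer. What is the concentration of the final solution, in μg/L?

Overall dilution factor = 9.992 × 7.972 × 25.06 × 15 × 24.95 = 7.47 × 10⁵.
45.6 mg/mL / 7.47 × 10⁵ = 6.10 × 10⁻⁵ mg/mL = 61.0 μg/L.

61.0 μg/L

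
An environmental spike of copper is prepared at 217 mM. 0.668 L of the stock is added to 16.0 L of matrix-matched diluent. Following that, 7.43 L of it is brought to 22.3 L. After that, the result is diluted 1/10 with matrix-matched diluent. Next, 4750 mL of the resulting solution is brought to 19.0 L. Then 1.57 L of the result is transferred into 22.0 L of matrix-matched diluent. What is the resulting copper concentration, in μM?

4.83 μM

Overall dilution factor = 24.95 × 3.001 × 10 × 4 × 15.01 = 4.50 × 10⁴.
217 mM / 4.50 × 10⁴ = 4.83 × 10⁻³ mM = 4.83 μM.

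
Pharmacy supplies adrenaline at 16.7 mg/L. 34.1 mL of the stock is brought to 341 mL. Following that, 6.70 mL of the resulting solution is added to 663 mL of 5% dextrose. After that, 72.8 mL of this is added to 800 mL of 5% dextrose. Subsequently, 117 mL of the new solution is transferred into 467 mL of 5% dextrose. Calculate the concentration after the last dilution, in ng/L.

279 ng/L

Overall dilution factor = 10 × 99.96 × 11.99 × 4.991 = 5.98 × 10⁴.
16.7 mg/L / 5.98 × 10⁴ = 2.79 × 10⁻⁴ mg/L = 279 ng/L.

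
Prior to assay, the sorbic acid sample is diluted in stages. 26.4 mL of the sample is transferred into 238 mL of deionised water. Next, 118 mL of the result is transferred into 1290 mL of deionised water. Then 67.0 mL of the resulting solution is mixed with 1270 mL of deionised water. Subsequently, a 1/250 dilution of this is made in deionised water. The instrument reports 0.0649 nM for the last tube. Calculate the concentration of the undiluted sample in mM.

Overall dilution factor = 10.02 × 11.93 × 19.96 × 250 = 5.96 × 10⁵.
Original = 0.0649 nM × 5.96 × 10⁵ = 3.87 × 10⁴ nM = 0.0387 mM.

0.0387 mM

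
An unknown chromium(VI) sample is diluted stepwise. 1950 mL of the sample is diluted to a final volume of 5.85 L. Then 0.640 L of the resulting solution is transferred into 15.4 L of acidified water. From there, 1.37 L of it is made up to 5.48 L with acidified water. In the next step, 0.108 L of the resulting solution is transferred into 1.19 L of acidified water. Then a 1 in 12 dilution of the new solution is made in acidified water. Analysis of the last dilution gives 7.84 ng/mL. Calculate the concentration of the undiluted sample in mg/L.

340 mg/L

Overall dilution factor = 3 × 25.06 × 4 × 12.02 × 12 = 4.34 × 10⁴.
Original = 7.84 ng/mL × 4.34 × 10⁴ = 3.40 × 10⁵ ng/mL = 340 mg/L.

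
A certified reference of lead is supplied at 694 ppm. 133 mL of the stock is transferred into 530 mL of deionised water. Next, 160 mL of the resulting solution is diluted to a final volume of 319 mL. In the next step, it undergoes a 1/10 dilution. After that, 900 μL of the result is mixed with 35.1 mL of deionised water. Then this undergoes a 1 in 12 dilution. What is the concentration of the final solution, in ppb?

Overall dilution factor = 4.985 × 1.994 × 10 × 40 × 12 = 4.77 × 10⁴.
694 ppm / 4.77 × 10⁴ = 0.0145 ppm = 14.5 ppb.

14.5 ppb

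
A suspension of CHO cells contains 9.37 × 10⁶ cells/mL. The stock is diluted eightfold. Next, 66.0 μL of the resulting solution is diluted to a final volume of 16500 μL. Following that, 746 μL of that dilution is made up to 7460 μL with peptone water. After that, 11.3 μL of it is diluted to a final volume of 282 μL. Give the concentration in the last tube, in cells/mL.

18.8 cells/mL

Overall dilution factor = 8 × 250 × 10 × 24.96 = 4.99 × 10⁵.
9.37 × 10⁶ cells/mL / 4.99 × 10⁵ = 18.8 cells/mL.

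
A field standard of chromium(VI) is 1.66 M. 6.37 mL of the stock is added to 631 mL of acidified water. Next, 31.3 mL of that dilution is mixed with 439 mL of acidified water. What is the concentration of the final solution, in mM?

1.10 mM

Overall dilution factor = 100.1 × 15.03 = 1503.
1.66 M / 1503 = 1.10 × 10⁻³ M = 1.10 mM.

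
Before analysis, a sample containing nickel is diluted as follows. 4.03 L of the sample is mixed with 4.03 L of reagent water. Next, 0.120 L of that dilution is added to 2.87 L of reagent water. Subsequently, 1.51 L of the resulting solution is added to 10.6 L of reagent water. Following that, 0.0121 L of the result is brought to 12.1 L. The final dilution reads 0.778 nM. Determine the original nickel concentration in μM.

311 μM

Overall dilution factor = 2 × 24.92 × 8.020 × 1000 = 4.00 × 10⁵.
Original = 0.778 nM × 4.00 × 10⁵ = 3.11 × 10⁵ nM = 311 μM.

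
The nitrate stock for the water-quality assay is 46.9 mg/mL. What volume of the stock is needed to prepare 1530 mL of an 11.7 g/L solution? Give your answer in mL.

382 mL

11.7 g/L = 11.7 mg/mL.
V₁ = C₂V₂/C₁ = 11.7 × 1530 / 46.9 = 382 mL.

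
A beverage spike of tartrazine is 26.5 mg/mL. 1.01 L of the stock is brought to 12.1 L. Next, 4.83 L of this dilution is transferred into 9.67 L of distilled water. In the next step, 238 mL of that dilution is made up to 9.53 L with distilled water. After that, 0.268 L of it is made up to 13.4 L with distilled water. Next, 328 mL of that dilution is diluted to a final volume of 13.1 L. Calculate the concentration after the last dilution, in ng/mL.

Overall dilution factor = 11.98 × 3.002 × 40.04 × 50 × 39.94 = 2.88 × 10⁶.
26.5 mg/mL / 2.88 × 10⁶ = 9.21 × 10⁻⁶ mg/mL = 9.21 ng/mL.

9.21 ng/mL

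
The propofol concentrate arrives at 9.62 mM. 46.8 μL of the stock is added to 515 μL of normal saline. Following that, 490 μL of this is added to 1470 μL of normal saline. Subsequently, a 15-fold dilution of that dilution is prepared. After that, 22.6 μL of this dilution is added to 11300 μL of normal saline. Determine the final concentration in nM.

Overall dilution factor = 12.00 × 4 × 15 × 501 = 3.61 × 10⁵.
9.62 mM / 3.61 × 10⁵ = 2.67 × 10⁻⁵ mM = 26.7 nM.

26.7 nM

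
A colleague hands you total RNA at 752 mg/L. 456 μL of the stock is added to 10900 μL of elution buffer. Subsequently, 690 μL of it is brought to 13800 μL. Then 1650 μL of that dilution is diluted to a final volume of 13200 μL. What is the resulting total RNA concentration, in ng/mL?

189 ng/mL

Overall dilution factor = 24.90 × 20 × 8 = 3985.
752 mg/L / 3985 = 0.189 mg/L = 189 ng/mL.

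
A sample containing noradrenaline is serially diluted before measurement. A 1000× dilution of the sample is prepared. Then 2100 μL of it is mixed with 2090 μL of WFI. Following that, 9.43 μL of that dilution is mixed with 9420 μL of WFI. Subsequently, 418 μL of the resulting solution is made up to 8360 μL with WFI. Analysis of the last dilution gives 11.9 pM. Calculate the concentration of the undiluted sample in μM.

475 μM

Overall dilution factor = 1000 × 1.995 × 999.9 × 20 = 3.99 × 10⁷.
Original = 11.9 pM × 3.99 × 10⁷ = 4.75 × 10⁸ pM = 475 μM.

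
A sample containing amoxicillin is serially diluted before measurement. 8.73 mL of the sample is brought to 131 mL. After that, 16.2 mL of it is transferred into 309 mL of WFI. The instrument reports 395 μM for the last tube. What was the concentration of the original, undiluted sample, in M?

Overall dilution factor = 15.01 × 20.07 = 301.
Original = 395 μM × 301 = 1.19 × 10⁵ μM = 0.119 M.

0.119 M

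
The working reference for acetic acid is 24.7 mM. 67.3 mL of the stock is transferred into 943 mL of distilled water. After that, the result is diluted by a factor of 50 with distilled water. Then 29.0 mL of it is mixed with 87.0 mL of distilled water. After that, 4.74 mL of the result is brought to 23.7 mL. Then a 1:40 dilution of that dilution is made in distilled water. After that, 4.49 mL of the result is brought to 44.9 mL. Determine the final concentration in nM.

Overall dilution factor = 15.01 × 50 × 4 × 5 × 40 × 10 = 6.00 × 10⁶.
24.7 mM / 6.00 × 10⁶ = 4.11 × 10⁻⁶ mM = 4.11 nM.

4.11 nM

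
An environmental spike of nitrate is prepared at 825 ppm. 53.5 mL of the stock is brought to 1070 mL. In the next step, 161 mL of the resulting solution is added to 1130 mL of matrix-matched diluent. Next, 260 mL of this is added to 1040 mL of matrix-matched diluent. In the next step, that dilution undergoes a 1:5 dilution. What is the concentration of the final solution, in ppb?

206 ppb

Overall dilution factor = 20 × 8.019 × 5 × 5 = 4009.
825 ppm / 4009 = 0.206 ppm = 206 ppb.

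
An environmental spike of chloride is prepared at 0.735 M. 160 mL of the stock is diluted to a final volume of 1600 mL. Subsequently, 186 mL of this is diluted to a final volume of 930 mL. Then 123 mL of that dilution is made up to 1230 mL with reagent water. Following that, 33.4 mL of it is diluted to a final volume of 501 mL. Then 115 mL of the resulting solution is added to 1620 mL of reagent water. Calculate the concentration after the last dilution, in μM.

6.50 μM

Overall dilution factor = 10 × 5 × 10 × 15 × 15.09 = 1.13 × 10⁵.
0.735 M / 1.13 × 10⁵ = 6.50 × 10⁻⁶ M = 6.50 μM.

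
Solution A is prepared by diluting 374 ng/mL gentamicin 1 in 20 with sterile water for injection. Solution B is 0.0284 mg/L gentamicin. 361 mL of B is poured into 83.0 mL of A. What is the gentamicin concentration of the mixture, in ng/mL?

C_A = 374 ng/mL / 20 = 18.7 ng/mL.
C_B = 0.0284 mg/L = 28.4 ng/mL.
C_mix = (C_A·V_A + C_B·V_B)/(V_A + V_B) = (18.7×83.0 + 28.4×361) / 444.0 = 26.6 ng/mL.

26.6 ng/mL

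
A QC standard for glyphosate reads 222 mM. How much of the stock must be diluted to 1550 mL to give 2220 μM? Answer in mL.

15.5 mL

2220 μM = 2.22 mM.
V₁ = C₂V₂/C₁ = 2.22 × 1550 / 222 = 15.5 mL.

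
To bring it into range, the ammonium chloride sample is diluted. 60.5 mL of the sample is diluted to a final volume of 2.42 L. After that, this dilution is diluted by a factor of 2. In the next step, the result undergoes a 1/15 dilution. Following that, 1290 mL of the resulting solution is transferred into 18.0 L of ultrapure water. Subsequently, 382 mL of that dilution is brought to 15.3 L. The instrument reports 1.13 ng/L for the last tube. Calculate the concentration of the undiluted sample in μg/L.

Overall dilution factor = 40 × 2 × 15 × 14.95 × 40.05 = 7.19 × 10⁵.
Original = 1.13 ng/L × 7.19 × 10⁵ = 8.12 × 10⁵ ng/L = 812 μg/L.

812 μg/L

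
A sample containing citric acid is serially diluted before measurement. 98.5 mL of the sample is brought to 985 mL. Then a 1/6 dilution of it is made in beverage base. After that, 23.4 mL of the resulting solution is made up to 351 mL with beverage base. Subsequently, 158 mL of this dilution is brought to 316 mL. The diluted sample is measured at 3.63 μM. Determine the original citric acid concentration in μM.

Overall dilution factor = 10 × 6 × 15 × 2 = 1800.
Original = 3.63 μM × 1800 = 6534 μM.

6530 μM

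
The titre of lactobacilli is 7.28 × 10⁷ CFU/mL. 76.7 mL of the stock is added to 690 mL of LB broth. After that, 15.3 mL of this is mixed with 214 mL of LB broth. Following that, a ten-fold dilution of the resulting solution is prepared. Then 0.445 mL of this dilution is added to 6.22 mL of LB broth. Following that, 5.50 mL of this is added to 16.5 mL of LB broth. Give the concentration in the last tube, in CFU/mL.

Overall dilution factor = 9.996 × 14.99 × 10 × 14.98 × 4 = 8.98 × 10⁴.
7.28 × 10⁷ CFU/mL / 8.98 × 10⁴ = 811 CFU/mL.

811 CFU/mL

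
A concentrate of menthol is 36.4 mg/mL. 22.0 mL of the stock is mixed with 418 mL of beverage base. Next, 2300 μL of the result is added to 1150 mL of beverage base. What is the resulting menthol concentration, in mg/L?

Overall dilution factor = 20 × 501 = 1.00 × 10⁴.
36.4 mg/mL / 1.00 × 10⁴ = 3.63 × 10⁻³ mg/mL = 3.63 mg/L.

3.63 mg/L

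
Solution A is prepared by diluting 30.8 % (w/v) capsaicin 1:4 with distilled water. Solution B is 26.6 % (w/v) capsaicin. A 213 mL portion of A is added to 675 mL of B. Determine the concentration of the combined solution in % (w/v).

C_A = 30.8 % (w/v) / 4 = 7.70 % (w/v).
C_mix = (C_A·V_A + C_B·V_B)/(V_A + V_B) = (7.70×213 + 26.6×675) / 888.0 = 22.1 % (w/v).

22.1 % (w/v)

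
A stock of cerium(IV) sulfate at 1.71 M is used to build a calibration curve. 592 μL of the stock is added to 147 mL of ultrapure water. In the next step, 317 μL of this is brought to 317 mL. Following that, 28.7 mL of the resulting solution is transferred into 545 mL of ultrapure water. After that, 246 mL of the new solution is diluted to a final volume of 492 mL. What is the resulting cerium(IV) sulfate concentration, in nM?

172 nM

Overall dilution factor = 249.3 × 1000 × 19.99 × 2 = 9.97 × 10⁶.
1.71 M / 9.97 × 10⁶ = 1.72 × 10⁻⁷ M = 172 nM.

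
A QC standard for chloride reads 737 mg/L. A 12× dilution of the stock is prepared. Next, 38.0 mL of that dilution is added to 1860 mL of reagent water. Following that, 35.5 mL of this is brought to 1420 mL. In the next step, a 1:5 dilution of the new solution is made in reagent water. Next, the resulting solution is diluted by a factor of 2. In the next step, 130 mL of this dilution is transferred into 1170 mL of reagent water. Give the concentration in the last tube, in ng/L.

307 ng/L

Overall dilution factor = 12 × 49.95 × 40 × 5 × 2 × 10 = 2.40 × 10⁶.
737 mg/L / 2.40 × 10⁶ = 3.07 × 10⁻⁴ mg/L = 307 ng/L.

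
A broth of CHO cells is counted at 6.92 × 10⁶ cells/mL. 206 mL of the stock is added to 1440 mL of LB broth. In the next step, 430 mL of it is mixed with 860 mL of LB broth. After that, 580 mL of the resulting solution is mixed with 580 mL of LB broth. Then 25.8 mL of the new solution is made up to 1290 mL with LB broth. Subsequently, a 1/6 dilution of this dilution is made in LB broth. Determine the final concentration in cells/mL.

481 cells/mL

Overall dilution factor = 7.990 × 3 × 2 × 50 × 6 = 1.44 × 10⁴.
6.92 × 10⁶ cells/mL / 1.44 × 10⁴ = 481 cells/mL.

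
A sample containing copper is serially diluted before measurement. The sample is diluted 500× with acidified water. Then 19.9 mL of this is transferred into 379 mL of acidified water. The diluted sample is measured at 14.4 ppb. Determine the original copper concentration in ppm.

Overall dilution factor = 500 × 20.05 = 1.00 × 10⁴.
Original = 14.4 ppb × 1.00 × 10⁴ = 1.44 × 10⁵ ppb = 144 ppm.

144 ppm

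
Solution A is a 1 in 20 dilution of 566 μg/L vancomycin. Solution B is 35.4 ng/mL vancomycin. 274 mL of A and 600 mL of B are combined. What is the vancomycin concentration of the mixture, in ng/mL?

33.2 ng/mL

C_A = 566 μg/L / 20 = 28.3 μg/L.
C_B = 35.4 ng/mL = 35.4 μg/L.
C_mix = (C_A·V_A + C_B·V_B)/(V_A + V_B) = (28.3×274 + 35.4×600) / 874.0 = 33.2 μg/L = 33.2 ng/mL.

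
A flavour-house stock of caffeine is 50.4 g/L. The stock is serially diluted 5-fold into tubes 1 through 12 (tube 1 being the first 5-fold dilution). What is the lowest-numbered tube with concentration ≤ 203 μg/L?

tube 8

Tube n has concentration 50.4 g/L / 5ⁿ.
Need 5ⁿ ≥ 50.4 g/L / 203 μg/L = 2.48 × 10⁵, so n ≥ 7.72.
First such tube: n = 8.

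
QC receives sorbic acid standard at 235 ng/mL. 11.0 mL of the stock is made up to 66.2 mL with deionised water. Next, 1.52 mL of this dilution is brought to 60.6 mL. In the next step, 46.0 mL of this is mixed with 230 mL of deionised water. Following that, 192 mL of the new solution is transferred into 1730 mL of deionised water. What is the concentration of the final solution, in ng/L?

16.3 ng/L

Overall dilution factor = 6.018 × 39.87 × 6 × 10.01 = 1.44 × 10⁴.
235 ng/mL / 1.44 × 10⁴ = 0.0163 ng/mL = 16.3 ng/L.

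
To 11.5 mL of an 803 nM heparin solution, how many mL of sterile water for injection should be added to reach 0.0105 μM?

0.0105 μM = 10.5 nM.
V₂ = C₁V₁/C₂ = 803 × 11.5 / 10.5 = 879 mL.
Diluent to add = V₂ − V₁ = 879 − 11.5 = 868 mL.

868 mL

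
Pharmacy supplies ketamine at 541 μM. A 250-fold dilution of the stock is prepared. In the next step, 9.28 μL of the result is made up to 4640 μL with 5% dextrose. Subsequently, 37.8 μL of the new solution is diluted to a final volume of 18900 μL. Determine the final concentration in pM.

8.66 pM

Overall dilution factor = 250 × 500 × 500 = 6.25 × 10⁷.
541 μM / 6.25 × 10⁷ = 8.66 × 10⁻⁶ μM = 8.66 pM.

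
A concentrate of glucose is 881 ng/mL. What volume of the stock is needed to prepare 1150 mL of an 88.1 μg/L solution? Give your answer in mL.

88.1 μg/L = 88.1 ng/mL.
V₁ = C₂V₂/C₁ = 88.1 × 1150 / 881 = 115 mL.

115 mL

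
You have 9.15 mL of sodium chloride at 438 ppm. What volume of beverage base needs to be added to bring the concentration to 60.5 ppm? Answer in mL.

V₂ = C₁V₁/C₂ = 438 × 9.15 / 60.5 = 66.2 mL.
Diluent to add = V₂ − V₁ = 66.2 − 9.15 = 57.1 mL.

57.1 mL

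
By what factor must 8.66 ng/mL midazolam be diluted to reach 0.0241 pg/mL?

3.59 × 10⁵

Factor = C₀/C_target = 8.66 ng/mL / 0.0241 pg/mL = 3.59 × 10⁵.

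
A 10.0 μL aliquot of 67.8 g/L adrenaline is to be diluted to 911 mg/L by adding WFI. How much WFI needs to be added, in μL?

734 μL

911 mg/L = 0.911 g/L.
V₂ = C₁V₁/C₂ = 67.8 × 10.0 / 0.911 = 744 μL.
Diluent to add = V₂ − V₁ = 744 − 10.0 = 734 μL.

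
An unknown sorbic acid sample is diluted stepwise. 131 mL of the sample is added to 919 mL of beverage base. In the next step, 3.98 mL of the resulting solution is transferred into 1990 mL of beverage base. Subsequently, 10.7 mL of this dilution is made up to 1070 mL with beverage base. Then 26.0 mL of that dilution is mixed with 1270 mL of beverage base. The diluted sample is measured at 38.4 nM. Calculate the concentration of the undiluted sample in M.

0.769 M

Overall dilution factor = 8.015 × 501 × 100 × 49.85 = 2.00 × 10⁷.
Original = 38.4 nM × 2.00 × 10⁷ = 7.69 × 10⁸ nM = 0.769 M.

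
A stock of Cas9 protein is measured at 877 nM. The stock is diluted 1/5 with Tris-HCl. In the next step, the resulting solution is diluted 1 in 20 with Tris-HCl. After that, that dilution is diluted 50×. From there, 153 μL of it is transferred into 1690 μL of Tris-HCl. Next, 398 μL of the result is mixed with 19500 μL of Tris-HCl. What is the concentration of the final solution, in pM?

0.291 pM

Overall dilution factor = 5 × 20 × 50 × 12.05 × 49.99 = 3.01 × 10⁶.
877 nM / 3.01 × 10⁶ = 2.91 × 10⁻⁴ nM = 0.291 pM.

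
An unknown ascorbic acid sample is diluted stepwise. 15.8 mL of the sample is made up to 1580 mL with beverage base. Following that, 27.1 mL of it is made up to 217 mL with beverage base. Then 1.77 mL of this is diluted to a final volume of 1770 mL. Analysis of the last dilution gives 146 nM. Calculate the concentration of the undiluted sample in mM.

Overall dilution factor = 100 × 8.007 × 1000 = 8.01 × 10⁵.
Original = 146 nM × 8.01 × 10⁵ = 1.17 × 10⁸ nM = 117 mM.

117 mM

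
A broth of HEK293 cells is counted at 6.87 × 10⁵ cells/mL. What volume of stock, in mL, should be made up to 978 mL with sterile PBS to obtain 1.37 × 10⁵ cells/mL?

V₁ = C₂V₂/C₁ = 1.37 × 10⁵ × 978 / 6.87 × 10⁵ = 195 mL.

195 mL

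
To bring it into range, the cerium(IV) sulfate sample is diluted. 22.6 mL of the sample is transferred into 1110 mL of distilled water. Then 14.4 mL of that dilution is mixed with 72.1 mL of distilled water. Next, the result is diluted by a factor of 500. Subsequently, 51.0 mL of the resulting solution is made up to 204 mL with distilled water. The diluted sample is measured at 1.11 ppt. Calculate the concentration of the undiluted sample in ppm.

0.668 ppm

Overall dilution factor = 50.12 × 6.007 × 500 × 4 = 6.02 × 10⁵.
Original = 1.11 ppt × 6.02 × 10⁵ = 6.68 × 10⁵ ppt = 0.668 ppm.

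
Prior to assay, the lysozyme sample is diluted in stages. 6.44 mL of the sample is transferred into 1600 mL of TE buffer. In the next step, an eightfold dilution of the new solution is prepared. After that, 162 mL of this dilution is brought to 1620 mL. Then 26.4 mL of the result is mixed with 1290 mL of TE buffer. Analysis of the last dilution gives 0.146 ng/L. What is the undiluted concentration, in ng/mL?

145 ng/mL

Overall dilution factor = 249.4 × 8 × 10 × 49.86 = 9.95 × 10⁵.
Original = 0.146 ng/L × 9.95 × 10⁵ = 1.45 × 10⁵ ng/L = 145 ng/mL.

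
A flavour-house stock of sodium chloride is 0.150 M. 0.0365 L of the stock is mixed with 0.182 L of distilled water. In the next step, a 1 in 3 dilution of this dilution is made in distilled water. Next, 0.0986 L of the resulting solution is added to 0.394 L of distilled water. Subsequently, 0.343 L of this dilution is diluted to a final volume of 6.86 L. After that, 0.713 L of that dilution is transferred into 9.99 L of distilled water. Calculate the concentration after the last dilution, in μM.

5.57 μM

Overall dilution factor = 5.986 × 3 × 4.996 × 20 × 15.01 = 2.69 × 10⁴.
0.150 M / 2.69 × 10⁴ = 5.57 × 10⁻⁶ M = 5.57 μM.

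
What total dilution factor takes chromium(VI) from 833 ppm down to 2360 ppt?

3.53 × 10⁵

Factor = C₀/C_target = 833 ppm / 2360 ppt = 3.53 × 10⁵.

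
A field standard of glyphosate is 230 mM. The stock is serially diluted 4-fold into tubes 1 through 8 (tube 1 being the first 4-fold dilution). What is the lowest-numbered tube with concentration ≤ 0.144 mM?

tube 6

Tube n has concentration 230 mM / 4ⁿ.
Need 4ⁿ ≥ 230 mM / 0.144 mM = 1597, so n ≥ 5.32.
First such tube: n = 6.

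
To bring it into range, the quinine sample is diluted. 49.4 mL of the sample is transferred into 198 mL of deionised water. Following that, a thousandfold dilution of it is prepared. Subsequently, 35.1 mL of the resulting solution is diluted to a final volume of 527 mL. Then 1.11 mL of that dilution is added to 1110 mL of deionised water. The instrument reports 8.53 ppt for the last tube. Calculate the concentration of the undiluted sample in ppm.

Overall dilution factor = 5.008 × 1000 × 15.01 × 1001 = 7.53 × 10⁷.
Original = 8.53 ppt × 7.53 × 10⁷ = 6.42 × 10⁸ ppt = 642 ppm.

642 ppm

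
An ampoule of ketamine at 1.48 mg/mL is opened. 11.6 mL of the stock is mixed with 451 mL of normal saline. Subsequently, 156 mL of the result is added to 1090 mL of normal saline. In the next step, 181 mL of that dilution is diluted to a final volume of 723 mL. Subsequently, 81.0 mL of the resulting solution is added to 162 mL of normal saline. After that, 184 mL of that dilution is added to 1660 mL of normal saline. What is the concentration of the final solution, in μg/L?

Overall dilution factor = 39.88 × 7.987 × 3.994 × 3 × 10.02 = 3.83 × 10⁴.
1.48 mg/mL / 3.83 × 10⁴ = 3.87 × 10⁻⁵ mg/mL = 38.7 μg/L.

38.7 μg/L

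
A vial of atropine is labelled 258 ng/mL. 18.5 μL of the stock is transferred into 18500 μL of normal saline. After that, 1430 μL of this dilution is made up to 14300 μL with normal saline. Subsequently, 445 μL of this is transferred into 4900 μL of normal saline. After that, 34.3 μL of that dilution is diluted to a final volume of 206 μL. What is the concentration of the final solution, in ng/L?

0.357 ng/L

Overall dilution factor = 1001 × 10 × 12.01 × 6.006 = 7.22 × 10⁵.
258 ng/mL / 7.22 × 10⁵ = 3.57 × 10⁻⁴ ng/mL = 0.357 ng/L.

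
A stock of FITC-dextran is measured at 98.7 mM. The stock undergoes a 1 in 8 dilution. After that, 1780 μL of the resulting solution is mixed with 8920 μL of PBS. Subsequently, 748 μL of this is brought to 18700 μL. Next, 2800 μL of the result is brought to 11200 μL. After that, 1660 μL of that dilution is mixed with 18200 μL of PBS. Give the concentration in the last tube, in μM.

1.72 μM

Overall dilution factor = 8 × 6.011 × 25 × 4 × 11.96 = 5.75 × 10⁴.
98.7 mM / 5.75 × 10⁴ = 1.72 × 10⁻³ mM = 1.72 μM.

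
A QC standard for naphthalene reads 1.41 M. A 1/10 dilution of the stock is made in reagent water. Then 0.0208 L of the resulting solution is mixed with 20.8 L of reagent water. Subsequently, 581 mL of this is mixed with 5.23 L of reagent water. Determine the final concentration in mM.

Overall dilution factor = 10 × 1001 × 10.00 = 1.00 × 10⁵.
1.41 M / 1.00 × 10⁵ = 1.41 × 10⁻⁵ M = 0.0141 mM.

0.0141 mM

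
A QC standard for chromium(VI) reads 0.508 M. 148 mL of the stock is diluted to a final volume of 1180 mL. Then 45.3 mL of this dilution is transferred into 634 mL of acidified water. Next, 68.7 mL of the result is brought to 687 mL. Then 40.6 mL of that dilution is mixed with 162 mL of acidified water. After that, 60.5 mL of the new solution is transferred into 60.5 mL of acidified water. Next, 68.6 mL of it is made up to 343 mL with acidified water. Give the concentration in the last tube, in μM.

8.51 μM

Overall dilution factor = 7.973 × 15.00 × 10 × 4.990 × 2 × 5 = 5.97 × 10⁴.
0.508 M / 5.97 × 10⁴ = 8.51 × 10⁻⁶ M = 8.51 μM.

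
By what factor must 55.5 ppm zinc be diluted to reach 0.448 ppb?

1.24 × 10⁵

Factor = C₀/C_target = 55.5 ppm / 0.448 ppb = 1.24 × 10⁵.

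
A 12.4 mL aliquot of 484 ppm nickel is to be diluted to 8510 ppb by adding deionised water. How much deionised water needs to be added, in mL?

8510 ppb = 8.51 ppm.
V₂ = C₁V₁/C₂ = 484 × 12.4 / 8.51 = 705 mL.
Diluent to add = V₂ − V₁ = 705 − 12.4 = 693 mL.

693 mL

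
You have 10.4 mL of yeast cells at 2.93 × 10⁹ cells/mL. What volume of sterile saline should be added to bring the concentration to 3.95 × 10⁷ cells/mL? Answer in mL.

761 mL

V₂ = C₁V₁/C₂ = 2.93 × 10⁹ × 10.4 / 3.95 × 10⁷ = 771 mL.
Diluent to add = V₂ − V₁ = 771 − 10.4 = 761 mL.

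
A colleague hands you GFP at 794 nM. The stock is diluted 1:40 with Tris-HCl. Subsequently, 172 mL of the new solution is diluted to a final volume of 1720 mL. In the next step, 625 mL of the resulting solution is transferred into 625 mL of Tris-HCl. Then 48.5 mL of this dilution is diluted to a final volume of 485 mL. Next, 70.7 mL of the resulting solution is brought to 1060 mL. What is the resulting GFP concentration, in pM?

Overall dilution factor = 40 × 10 × 2 × 10 × 14.99 = 1.20 × 10⁵.
794 nM / 1.20 × 10⁵ = 6.62 × 10⁻³ nM = 6.62 pM.

6.62 pM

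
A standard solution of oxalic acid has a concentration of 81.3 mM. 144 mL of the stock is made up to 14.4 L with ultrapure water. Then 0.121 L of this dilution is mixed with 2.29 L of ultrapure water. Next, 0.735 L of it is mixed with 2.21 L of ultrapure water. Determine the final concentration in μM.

10.2 μM

Overall dilution factor = 100 × 19.93 × 4.007 = 7984.
81.3 mM / 7984 = 0.0102 mM = 10.2 μM.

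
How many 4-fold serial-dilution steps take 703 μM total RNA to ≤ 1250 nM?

Need 4ⁿ ≥ 562, so n ≥ log(562)/log(4) = 4.57.
Minimum whole steps: n = 5.

5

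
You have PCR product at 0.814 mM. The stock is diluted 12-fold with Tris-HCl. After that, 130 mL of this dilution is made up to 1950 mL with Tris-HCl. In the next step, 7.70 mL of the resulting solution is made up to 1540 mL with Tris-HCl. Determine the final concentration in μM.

Overall dilution factor = 12 × 15 × 200 = 3.60 × 10⁴.
0.814 mM / 3.60 × 10⁴ = 2.26 × 10⁻⁵ mM = 0.0226 μM.

0.0226 μM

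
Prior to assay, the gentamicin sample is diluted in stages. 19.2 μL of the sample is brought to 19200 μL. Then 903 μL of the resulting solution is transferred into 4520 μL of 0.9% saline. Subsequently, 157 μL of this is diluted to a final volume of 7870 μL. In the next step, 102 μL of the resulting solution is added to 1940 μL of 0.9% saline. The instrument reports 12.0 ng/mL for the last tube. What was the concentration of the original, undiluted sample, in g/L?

72.3 g/L

Overall dilution factor = 1000 × 6.006 × 50.13 × 20.02 = 6.03 × 10⁶.
Original = 12.0 ng/mL × 6.03 × 10⁶ = 7.23 × 10⁷ ng/mL = 72.3 g/L.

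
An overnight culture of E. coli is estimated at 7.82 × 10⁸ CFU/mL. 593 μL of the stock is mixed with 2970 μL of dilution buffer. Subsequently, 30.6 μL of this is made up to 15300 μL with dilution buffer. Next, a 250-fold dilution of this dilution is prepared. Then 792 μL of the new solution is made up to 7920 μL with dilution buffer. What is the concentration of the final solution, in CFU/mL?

Overall dilution factor = 6.008 × 500 × 250 × 10 = 7.51 × 10⁶.
7.82 × 10⁸ CFU/mL / 7.51 × 10⁶ = 104 CFU/mL.

104 CFU/mL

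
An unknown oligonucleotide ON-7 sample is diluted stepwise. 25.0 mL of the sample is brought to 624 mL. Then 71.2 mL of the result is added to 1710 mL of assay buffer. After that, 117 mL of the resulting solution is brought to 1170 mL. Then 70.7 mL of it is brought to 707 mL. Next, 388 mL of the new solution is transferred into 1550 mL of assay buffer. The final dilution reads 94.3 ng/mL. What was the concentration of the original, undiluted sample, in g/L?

Overall dilution factor = 24.96 × 25.02 × 10 × 10 × 4.995 = 3.12 × 10⁵.
Original = 94.3 ng/mL × 3.12 × 10⁵ = 2.94 × 10⁷ ng/mL = 29.4 g/L.

29.4 g/L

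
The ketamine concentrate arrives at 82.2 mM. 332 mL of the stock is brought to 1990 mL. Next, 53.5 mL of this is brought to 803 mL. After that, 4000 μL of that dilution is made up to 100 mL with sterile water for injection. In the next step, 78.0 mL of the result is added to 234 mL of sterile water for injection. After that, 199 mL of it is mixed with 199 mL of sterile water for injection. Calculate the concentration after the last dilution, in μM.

Overall dilution factor = 5.994 × 15.01 × 25 × 4 × 2 = 1.80 × 10⁴.
82.2 mM / 1.80 × 10⁴ = 4.57 × 10⁻³ mM = 4.57 μM.

4.57 μM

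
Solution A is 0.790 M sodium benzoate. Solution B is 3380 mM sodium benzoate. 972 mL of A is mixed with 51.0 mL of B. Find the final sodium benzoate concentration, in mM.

C_B = 3380 mM = 3.38 M.
C_mix = (C_A·V_A + C_B·V_B)/(V_A + V_B) = (0.790×972 + 3.38×51.0) / 1023 = 0.919 M = 919 mM.

919 mM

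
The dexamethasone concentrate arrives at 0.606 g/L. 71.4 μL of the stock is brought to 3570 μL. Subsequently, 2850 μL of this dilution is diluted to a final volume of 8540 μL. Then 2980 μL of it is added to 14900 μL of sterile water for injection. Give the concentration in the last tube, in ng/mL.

674 ng/mL

Overall dilution factor = 50 × 2.996 × 6 = 899.
0.606 g/L / 899 = 6.74 × 10⁻⁴ g/L = 674 ng/mL.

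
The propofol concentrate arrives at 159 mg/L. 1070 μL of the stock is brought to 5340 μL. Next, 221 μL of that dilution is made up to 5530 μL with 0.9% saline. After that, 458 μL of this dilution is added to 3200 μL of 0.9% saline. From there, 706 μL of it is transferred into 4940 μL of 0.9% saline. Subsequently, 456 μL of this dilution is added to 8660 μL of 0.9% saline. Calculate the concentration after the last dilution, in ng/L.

Overall dilution factor = 4.991 × 25.02 × 7.987 × 7.997 × 19.99 = 1.59 × 10⁵.
159 mg/L / 1.59 × 10⁵ = 9.97 × 10⁻⁴ mg/L = 997 ng/L.

997 ng/L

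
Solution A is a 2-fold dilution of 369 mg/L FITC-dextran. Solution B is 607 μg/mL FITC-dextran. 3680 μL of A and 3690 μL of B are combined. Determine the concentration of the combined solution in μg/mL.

C_A = 369 mg/L / 2 = 184 mg/L.
C_B = 607 μg/mL = 607 mg/L.
C_mix = (C_A·V_A + C_B·V_B)/(V_A + V_B) = (184×3680 + 607×3690) / 7370 = 396 mg/L = 396 μg/mL.

396 μg/mL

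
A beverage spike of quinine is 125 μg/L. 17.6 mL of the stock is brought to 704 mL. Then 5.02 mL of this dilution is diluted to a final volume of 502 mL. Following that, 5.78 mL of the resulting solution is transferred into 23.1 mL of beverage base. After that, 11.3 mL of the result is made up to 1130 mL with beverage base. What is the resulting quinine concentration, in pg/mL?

Overall dilution factor = 40 × 100 × 4.997 × 100 = 2.00 × 10⁶.
125 μg/L / 2.00 × 10⁶ = 6.25 × 10⁻⁵ μg/L = 0.0625 pg/mL.

0.0625 pg/mL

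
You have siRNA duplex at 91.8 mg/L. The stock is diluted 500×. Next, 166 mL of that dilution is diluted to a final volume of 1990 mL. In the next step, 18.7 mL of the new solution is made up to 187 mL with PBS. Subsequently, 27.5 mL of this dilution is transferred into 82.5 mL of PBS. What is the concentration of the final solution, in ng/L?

Overall dilution factor = 500 × 11.99 × 10 × 4 = 2.40 × 10⁵.
91.8 mg/L / 2.40 × 10⁵ = 3.83 × 10⁻⁴ mg/L = 383 ng/L.

383 ng/L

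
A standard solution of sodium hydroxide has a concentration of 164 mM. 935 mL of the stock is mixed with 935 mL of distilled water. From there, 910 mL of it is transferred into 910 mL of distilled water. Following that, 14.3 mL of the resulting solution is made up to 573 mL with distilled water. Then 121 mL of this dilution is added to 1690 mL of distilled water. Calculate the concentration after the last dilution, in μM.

Overall dilution factor = 2 × 2 × 40.07 × 14.97 = 2399.
164 mM / 2399 = 0.0684 mM = 68.4 μM.

68.4 μM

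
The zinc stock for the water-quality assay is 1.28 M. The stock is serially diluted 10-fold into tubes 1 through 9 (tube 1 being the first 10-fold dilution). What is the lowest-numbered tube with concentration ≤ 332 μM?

Tube n has concentration 1.28 M / 10ⁿ.
Need 10ⁿ ≥ 1.28 M / 332 μM = 3855, so n ≥ 3.59.
First such tube: n = 4.

tube 4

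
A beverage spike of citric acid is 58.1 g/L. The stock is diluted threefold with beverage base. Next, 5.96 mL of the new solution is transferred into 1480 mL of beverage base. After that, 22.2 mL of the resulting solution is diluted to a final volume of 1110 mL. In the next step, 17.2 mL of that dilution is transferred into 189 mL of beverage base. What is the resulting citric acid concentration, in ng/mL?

130 ng/mL

Overall dilution factor = 3 × 249.3 × 50 × 11.99 = 4.48 × 10⁵.
58.1 g/L / 4.48 × 10⁵ = 1.30 × 10⁻⁴ g/L = 130 ng/mL.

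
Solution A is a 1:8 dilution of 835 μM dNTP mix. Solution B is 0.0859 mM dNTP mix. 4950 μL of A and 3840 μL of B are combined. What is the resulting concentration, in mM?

0.0963 mM

C_A = 835 μM / 8 = 104 μM.
C_B = 0.0859 mM = 85.9 μM.
C_mix = (C_A·V_A + C_B·V_B)/(V_A + V_B) = (104×4950 + 85.9×3840) / 8790 = 96.3 μM = 0.0963 mM.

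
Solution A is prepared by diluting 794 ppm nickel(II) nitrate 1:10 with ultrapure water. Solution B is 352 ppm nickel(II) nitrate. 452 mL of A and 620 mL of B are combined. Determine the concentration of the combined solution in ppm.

C_A = 794 ppm / 10 = 79.4 ppm.
C_mix = (C_A·V_A + C_B·V_B)/(V_A + V_B) = (79.4×452 + 352×620) / 1072 = 237 ppm.

237 ppm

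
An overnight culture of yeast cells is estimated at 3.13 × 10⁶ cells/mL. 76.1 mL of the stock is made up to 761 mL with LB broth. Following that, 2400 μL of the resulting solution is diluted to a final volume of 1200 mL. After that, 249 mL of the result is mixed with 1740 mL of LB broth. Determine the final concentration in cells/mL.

Overall dilution factor = 10 × 500 × 7.988 = 3.99 × 10⁴.
3.13 × 10⁶ cells/mL / 3.99 × 10⁴ = 78.4 cells/mL.

78.4 cells/mL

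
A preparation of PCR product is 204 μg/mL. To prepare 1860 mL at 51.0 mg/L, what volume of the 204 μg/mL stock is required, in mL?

51.0 mg/L = 51.0 μg/mL.
V₁ = C₂V₂/C₁ = 51.0 × 1860 / 204 = 465 mL.

465 mL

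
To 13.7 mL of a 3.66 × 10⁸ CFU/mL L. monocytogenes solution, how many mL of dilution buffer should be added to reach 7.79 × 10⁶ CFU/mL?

V₂ = C₁V₁/C₂ = 3.66 × 10⁸ × 13.7 / 7.79 × 10⁶ = 644 mL.
Diluent to add = V₂ − V₁ = 644 − 13.7 = 630 mL.

630 mL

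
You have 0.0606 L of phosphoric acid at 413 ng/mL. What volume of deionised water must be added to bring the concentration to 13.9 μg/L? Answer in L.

1.74 L

13.9 μg/L = 13.9 ng/mL.
V₂ = C₁V₁/C₂ = 413 × 0.0606 / 13.9 = 1.80 L.
Diluent to add = V₂ − V₁ = 1.80 − 0.0606 = 1.74 L.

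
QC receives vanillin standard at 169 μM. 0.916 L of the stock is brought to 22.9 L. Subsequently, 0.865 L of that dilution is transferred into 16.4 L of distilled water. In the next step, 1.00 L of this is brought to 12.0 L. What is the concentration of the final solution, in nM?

28.2 nM

Overall dilution factor = 25 × 19.96 × 12 = 5988.
169 μM / 5988 = 0.0282 μM = 28.2 nM.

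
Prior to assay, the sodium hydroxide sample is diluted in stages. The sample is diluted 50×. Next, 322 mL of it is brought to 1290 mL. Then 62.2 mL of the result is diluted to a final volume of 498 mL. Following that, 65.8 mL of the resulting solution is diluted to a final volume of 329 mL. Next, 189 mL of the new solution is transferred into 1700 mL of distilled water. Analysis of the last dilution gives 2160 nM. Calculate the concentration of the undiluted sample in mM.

Overall dilution factor = 50 × 4.006 × 8.006 × 5 × 9.995 = 8.01 × 10⁴.
Original = 2160 nM × 8.01 × 10⁴ = 1.73 × 10⁸ nM = 173 mM.

173 mM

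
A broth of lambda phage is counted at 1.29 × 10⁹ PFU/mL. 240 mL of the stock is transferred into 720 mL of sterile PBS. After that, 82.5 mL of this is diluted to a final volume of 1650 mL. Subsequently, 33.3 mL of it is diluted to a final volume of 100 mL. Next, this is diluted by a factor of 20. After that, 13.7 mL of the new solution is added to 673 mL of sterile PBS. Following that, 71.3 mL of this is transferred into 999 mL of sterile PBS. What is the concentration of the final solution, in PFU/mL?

357 PFU/mL

Overall dilution factor = 4 × 20 × 3.003 × 20 × 50.12 × 15.01 = 3.62 × 10⁶.
1.29 × 10⁹ PFU/mL / 3.62 × 10⁶ = 357 PFU/mL.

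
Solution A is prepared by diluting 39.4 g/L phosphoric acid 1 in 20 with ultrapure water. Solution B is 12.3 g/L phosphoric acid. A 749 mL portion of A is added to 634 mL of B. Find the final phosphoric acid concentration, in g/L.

C_A = 39.4 g/L / 20 = 1.97 g/L.
C_mix = (C_A·V_A + C_B·V_B)/(V_A + V_B) = (1.97×749 + 12.3×634) / 1383 = 6.71 g/L.

6.71 g/L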